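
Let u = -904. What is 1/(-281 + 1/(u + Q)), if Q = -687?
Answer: -1591/447072 ≈ -0.0035587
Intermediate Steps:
1/(-281 + 1/(u + Q)) = 1/(-281 + 1/(-904 - 687)) = 1/(-281 + 1/(-1591)) = 1/(-281 - 1/1591) = 1/(-447072/1591) = -1591/447072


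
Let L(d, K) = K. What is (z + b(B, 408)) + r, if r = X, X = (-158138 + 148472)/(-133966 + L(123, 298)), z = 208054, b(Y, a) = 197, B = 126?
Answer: 1546472463/7426 ≈ 2.0825e+5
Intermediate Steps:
X = 537/7426 (X = (-158138 + 148472)/(-133966 + 298) = -9666/(-133668) = -9666*(-1/133668) = 537/7426 ≈ 0.072314)
r = 537/7426 ≈ 0.072314
(z + b(B, 408)) + r = (208054 + 197) + 537/7426 = 208251 + 537/7426 = 1546472463/7426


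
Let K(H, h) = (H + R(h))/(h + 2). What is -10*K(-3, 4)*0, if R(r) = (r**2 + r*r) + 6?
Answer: 0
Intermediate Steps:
R(r) = 6 + 2*r**2 (R(r) = (r**2 + r**2) + 6 = 2*r**2 + 6 = 6 + 2*r**2)
K(H, h) = (6 + H + 2*h**2)/(2 + h) (K(H, h) = (H + (6 + 2*h**2))/(h + 2) = (6 + H + 2*h**2)/(2 + h))
-10*K(-3, 4)*0 = -10*(6 - 3 + 2*4**2)/(2 + 4)*0 = -10*(6 - 3 + 2*16)/6*0 = -5*(6 - 3 + 32)/3*0 = -5*35/3*0 = -10*35/6*0 = -175/3*0 = 0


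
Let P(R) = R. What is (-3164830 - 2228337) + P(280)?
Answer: -5392887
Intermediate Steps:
(-3164830 - 2228337) + P(280) = (-3164830 - 2228337) + 280 = -5393167 + 280 = -5392887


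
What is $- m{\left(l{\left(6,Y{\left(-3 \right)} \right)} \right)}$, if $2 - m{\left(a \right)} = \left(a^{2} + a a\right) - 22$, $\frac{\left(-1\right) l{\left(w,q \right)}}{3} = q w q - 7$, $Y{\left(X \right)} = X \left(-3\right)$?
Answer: $4129914$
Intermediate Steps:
$Y{\left(X \right)} = - 3 X$
$l{\left(w,q \right)} = 21 - 3 w q^{2}$ ($l{\left(w,q \right)} = - 3 \left(q w q - 7\right) = - 3 \left(w q^{2} - 7\right) = - 3 \left(-7 + w q^{2}\right) = 21 - 3 w q^{2}$)
$m{\left(a \right)} = 24 - 2 a^{2}$ ($m{\left(a \right)} = 2 - \left(\left(a^{2} + a a\right) - 22\right) = 2 - \left(\left(a^{2} + a^{2}\right) - 22\right) = 2 - \left(2 a^{2} - 22\right) = 2 - \left(-22 + 2 a^{2}\right) = 24 - 2 a^{2}$)
$- m{\left(l{\left(6,Y{\left(-3 \right)} \right)} \right)} = - (24 - 2 \left(21 - 18 \left(\left(-3\right) \left(-3\right)\right)^{2}\right)^{2}) = - (24 - 2 \left(21 - 18 \cdot 9^{2}\right)^{2}) = - (24 - 2 \left(21 - 18 \cdot 81\right)^{2}) = - (24 - 2 \left(21 - 1458\right)^{2}) = - (24 - 2 \left(-1437\right)^{2}) = - (24 - 4129938) = \left(-1\right) \left(-4129914\right) = 4129914$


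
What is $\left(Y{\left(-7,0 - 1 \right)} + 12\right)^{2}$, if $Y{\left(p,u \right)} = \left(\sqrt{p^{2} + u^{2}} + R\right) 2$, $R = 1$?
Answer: $396 + 280 \sqrt{2} \approx 791.98$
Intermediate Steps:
$Y{\left(p,u \right)} = 2 + 2 \sqrt{p^{2} + u^{2}}$ ($Y{\left(p,u \right)} = \left(\sqrt{p^{2} + u^{2}} + 1\right) 2 = \left(1 + \sqrt{p^{2} + u^{2}}\right) 2 = 2 + 2 \sqrt{p^{2} + u^{2}}$)
$\left(Y{\left(-7,0 - 1 \right)} + 12\right)^{2} = \left(\left(2 + 2 \sqrt{\left(-7\right)^{2} + \left(0 - 1\right)^{2}}\right) + 12\right)^{2} = \left(\left(2 + 2 \sqrt{49 + \left(-1\right)^{2}}\right) + 12\right)^{2} = \left(\left(2 + 2 \sqrt{49 + 1}\right) + 12\right)^{2} = \left(\left(2 + 2 \sqrt{50}\right) + 12\right)^{2} = \left(\left(2 + 2 \cdot 5 \sqrt{2}\right) + 12\right)^{2} = \left(\left(2 + 10 \sqrt{2}\right) + 12\right)^{2} = \left(14 + 10 \sqrt{2}\right)^{2}$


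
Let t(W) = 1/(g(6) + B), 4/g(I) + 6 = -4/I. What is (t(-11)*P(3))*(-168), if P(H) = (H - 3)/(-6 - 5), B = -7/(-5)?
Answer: 0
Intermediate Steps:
g(I) = 4/(-6 - 4/I)
B = 7/5 (B = -7*(-⅕) = 7/5 ≈ 1.4000)
P(H) = 3/11 - H/11 (P(H) = (-3 + H)/(-11) = (-3 + H)*(-1/11) = 3/11 - H/11)
t(W) = 5/4 (t(W) = 1/(-2*6/(2 + 3*6) + 7/5) = 1/(-2*6/(2 + 18) + 7/5) = 1/(-2*6/20 + 7/5) = 1/(-2*6*1/20 + 7/5) = 1/(-⅗ + 7/5) = 1/(⅘) = 5/4)
(t(-11)*P(3))*(-168) = (5*(3/11 - 1/11*3)/4)*(-168) = (5*(3/11 - 3/11)/4)*(-168) = ((5/4)*0)*(-168) = 0*(-168) = 0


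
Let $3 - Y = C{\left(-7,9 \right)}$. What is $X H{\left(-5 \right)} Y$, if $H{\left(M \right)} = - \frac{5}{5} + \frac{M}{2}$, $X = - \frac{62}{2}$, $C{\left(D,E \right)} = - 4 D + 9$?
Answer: $-3689$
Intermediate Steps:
$C{\left(D,E \right)} = 9 - 4 D$
$X = -31$ ($X = \left(-62\right) \frac{1}{2} = -31$)
$Y = -34$ ($Y = 3 - \left(9 - -28\right) = 3 - \left(9 + 28\right) = 3 - 37 = -34$)
$H{\left(M \right)} = -1 + \frac{M}{2}$ ($H{\left(M \right)} = \left(-5\right) \frac{1}{5} + M \frac{1}{2} = -1 + \frac{M}{2}$)
$X H{\left(-5 \right)} Y = - 31 \left(-1 + \frac{1}{2} \left(-5\right)\right) \left(-34\right) = - 31 \left(-1 - \frac{5}{2}\right) \left(-34\right) = \left(-31\right) \left(- \frac{7}{2}\right) \left(-34\right) = \frac{217}{2} \left(-34\right) = -3689$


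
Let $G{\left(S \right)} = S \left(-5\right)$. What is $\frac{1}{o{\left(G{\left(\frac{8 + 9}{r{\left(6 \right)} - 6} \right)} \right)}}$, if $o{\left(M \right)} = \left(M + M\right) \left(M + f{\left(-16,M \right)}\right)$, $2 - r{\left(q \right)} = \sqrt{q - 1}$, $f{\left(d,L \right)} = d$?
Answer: $- \frac{1081}{142630} - \frac{252 \sqrt{5}}{71315} \approx -0.01548$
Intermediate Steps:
$r{\left(q \right)} = 2 - \sqrt{-1 + q}$ ($r{\left(q \right)} = 2 - \sqrt{q - 1} = 2 - \sqrt{-1 + q}$)
$G{\left(S \right)} = - 5 S$
$o{\left(M \right)} = 2 M \left(-16 + M\right)$ ($o{\left(M \right)} = \left(M + M\right) \left(M - 16\right) = 2 M \left(-16 + M\right)$)
$\frac{1}{o{\left(G{\left(\frac{8 + 9}{r{\left(6 \right)} - 6} \right)} \right)}} = \frac{1}{2 \left(- 5 \frac{8 + 9}{\left(2 - \sqrt{-1 + 6}\right) - 6}\right) \left(-16 - 5 \frac{8 + 9}{\left(2 - \sqrt{-1 + 6}\right) - 6}\right)} = \frac{1}{2 \left(- 5 \frac{17}{\left(2 - \sqrt{5}\right) - 6}\right) \left(-16 - 5 \frac{17}{\left(2 - \sqrt{5}\right) - 6}\right)} = \frac{1}{2 \left(- 5 \frac{17}{-4 - \sqrt{5}}\right) \left(-16 - 5 \frac{17}{-4 - \sqrt{5}}\right)} = \frac{1}{2 \left(- \frac{85}{-4 - \sqrt{5}}\right) \left(-16 - \frac{85}{-4 - \sqrt{5}}\right)} = \frac{1}{\left(-170\right) \frac{1}{-4 - \sqrt{5}} \left(-16 - \frac{85}{-4 - \sqrt{5}}\right)} = - \frac{-4 - \sqrt{5}}{170 \left(-16 - \frac{85}{-4 - \sqrt{5}}\right)}$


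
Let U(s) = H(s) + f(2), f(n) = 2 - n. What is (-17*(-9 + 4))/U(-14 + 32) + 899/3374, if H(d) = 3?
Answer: 289487/10122 ≈ 28.600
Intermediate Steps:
U(s) = 3 (U(s) = 3 + (2 - 1*2) = 3 + (2 - 2) = 3 + 0 = 3)
(-17*(-9 + 4))/U(-14 + 32) + 899/3374 = -17*(-9 + 4)/3 + 899/3374 = -17*(-5)*(⅓) + 899*(1/3374) = 85*(⅓) + 899/3374 = 85/3 + 899/3374 = 289487/10122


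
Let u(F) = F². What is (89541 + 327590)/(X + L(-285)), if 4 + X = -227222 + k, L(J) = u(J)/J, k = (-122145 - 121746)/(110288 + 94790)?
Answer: -7776762838/4241613159 ≈ -1.8334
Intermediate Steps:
k = -243891/205078 ≈ -1.1893
L(J) = J (L(J) = J²/J = J)
X = -46599297519/205078 (X = -4 + (-227222 - 243891/205078) = -4 - 46598477207/205078 = -46599297519/205078 ≈ -2.2723e+5)
(89541 + 327590)/(X + L(-285)) = (89541 + 327590)/(-46599297519/205078 - 285) = 417131/(-46657744749/205078) = 417131*(-205078/46657744749) = -7776762838/4241613159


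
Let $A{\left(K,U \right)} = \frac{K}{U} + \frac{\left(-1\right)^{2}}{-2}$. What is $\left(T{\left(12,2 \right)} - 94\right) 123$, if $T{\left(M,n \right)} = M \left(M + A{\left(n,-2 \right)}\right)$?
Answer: $3936$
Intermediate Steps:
$A{\left(K,U \right)} = - \frac{1}{2} + \frac{K}{U}$ ($A{\left(K,U \right)} = \frac{K}{U} + 1 \left(- \frac{1}{2}\right) = \frac{K}{U} - \frac{1}{2} = - \frac{1}{2} + \frac{K}{U}$)
$T{\left(M,n \right)} = M \left(- \frac{1}{2} + M - \frac{n}{2}\right)$ ($T{\left(M,n \right)} = M \left(M + \frac{n - -1}{-2}\right) = M \left(M - \frac{n + 1}{2}\right) = M \left(M - \frac{1 + n}{2}\right) = M \left(M - \left(\frac{1}{2} + \frac{n}{2}\right)\right) = M \left(- \frac{1}{2} + M - \frac{n}{2}\right)$)
$\left(T{\left(12,2 \right)} - 94\right) 123 = \left(\frac{1}{2} \cdot 12 \left(-1 - 2 + 2 \cdot 12\right) - 94\right) 123 = \left(\frac{1}{2} \cdot 12 \left(-1 - 2 + 24\right) - 94\right) 123 = \left(\frac{1}{2} \cdot 12 \cdot 21 - 94\right) 123 = \left(126 - 94\right) 123 = 32 \cdot 123 = 3936$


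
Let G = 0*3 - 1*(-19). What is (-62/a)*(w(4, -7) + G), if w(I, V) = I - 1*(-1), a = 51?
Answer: -496/17 ≈ -29.176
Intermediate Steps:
w(I, V) = 1 + I (w(I, V) = I + 1 = 1 + I)
G = 19 (G = 0 + 19 = 19)
(-62/a)*(w(4, -7) + G) = (-62/51)*((1 + 4) + 19) = (-62*1/51)*(5 + 19) = -62/51*24 = -496/17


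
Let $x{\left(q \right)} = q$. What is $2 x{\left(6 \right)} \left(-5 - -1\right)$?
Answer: $-48$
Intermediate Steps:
$2 x{\left(6 \right)} \left(-5 - -1\right) = 2 \cdot 6 \left(-5 - -1\right) = 12 \left(-5 + 1\right) = 12 \left(-4\right) = -48$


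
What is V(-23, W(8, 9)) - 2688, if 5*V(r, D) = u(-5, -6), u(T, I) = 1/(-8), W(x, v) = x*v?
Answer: -107521/40 ≈ -2688.0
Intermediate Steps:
W(x, v) = v*x
u(T, I) = -1/8
V(r, D) = -1/40 (V(r, D) = (1/5)*(-1/8) = -1/40)
V(-23, W(8, 9)) - 2688 = -1/40 - 2688 = -107521/40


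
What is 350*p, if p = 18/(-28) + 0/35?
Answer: -225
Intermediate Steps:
p = -9/14 (p = 18*(-1/28) + 0*(1/35) = -9/14 + 0 = -9/14 ≈ -0.64286)
350*p = 350*(-9/14) = -225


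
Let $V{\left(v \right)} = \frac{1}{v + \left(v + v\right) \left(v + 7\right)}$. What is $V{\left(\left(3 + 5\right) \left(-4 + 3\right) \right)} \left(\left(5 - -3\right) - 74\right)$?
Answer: $- \frac{33}{4} \approx -8.25$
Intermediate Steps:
$V{\left(v \right)} = \frac{1}{v + 2 v \left(7 + v\right)}$
$V{\left(\left(3 + 5\right) \left(-4 + 3\right) \right)} \left(\left(5 - -3\right) - 74\right) = \frac{1}{\left(3 + 5\right) \left(-4 + 3\right) \left(15 + 2 \left(3 + 5\right) \left(-4 + 3\right)\right)} \left(\left(5 - -3\right) - 74\right) = \frac{1}{8 \left(-1\right) \left(15 + 2 \cdot 8 \left(-1\right)\right)} \left(\left(5 + 3\right) - 74\right) = \frac{1}{\left(-8\right) \left(15 + 2 \left(-8\right)\right)} \left(8 - 74\right) = - \frac{1}{8 \left(15 - 16\right)} \left(-66\right) = - \frac{1}{8 \left(-1\right)} \left(-66\right) = \left(- \frac{1}{8}\right) \left(-1\right) \left(-66\right) = \frac{1}{8} \left(-66\right) = - \frac{33}{4}$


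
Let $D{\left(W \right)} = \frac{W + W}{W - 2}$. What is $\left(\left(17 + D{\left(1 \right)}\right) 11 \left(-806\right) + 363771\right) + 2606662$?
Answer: $2837443$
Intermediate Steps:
$D{\left(W \right)} = \frac{2 W}{-2 + W}$
$\left(\left(17 + D{\left(1 \right)}\right) 11 \left(-806\right) + 363771\right) + 2606662 = \left(\left(17 + 2 \cdot 1 \frac{1}{-2 + 1}\right) 11 \left(-806\right) + 363771\right) + 2606662 = \left(\left(17 + 2 \cdot 1 \frac{1}{-1}\right) 11 \left(-806\right) + 363771\right) + 2606662 = \left(\left(17 + 2 \cdot 1 \left(-1\right)\right) 11 \left(-806\right) + 363771\right) + 2606662 = \left(\left(17 - 2\right) 11 \left(-806\right) + 363771\right) + 2606662 = \left(15 \cdot 11 \left(-806\right) + 363771\right) + 2606662 = \left(165 \left(-806\right) + 363771\right) + 2606662 = \left(-132990 + 363771\right) + 2606662 = 230781 + 2606662 = 2837443$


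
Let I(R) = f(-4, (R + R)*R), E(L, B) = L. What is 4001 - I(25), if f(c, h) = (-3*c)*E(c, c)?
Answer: 4049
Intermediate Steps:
f(c, h) = -3*c² (f(c, h) = (-3*c)*c = -3*c²)
I(R) = -48 (I(R) = -3*(-4)² = -3*16 = -48)
4001 - I(25) = 4001 - 1*(-48) = 4001 + 48 = 4049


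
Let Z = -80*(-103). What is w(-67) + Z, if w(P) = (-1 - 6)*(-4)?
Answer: 8268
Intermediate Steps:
Z = 8240
w(P) = 28 (w(P) = -7*(-4) = 28)
w(-67) + Z = 28 + 8240 = 8268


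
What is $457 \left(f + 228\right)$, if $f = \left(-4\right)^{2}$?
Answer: $111508$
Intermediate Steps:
$f = 16$
$457 \left(f + 228\right) = 457 \left(16 + 228\right) = 457 \cdot 244 = 111508$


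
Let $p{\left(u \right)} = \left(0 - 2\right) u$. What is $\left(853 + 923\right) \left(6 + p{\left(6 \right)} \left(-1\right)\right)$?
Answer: $31968$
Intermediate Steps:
$p{\left(u \right)} = - 2 u$
$\left(853 + 923\right) \left(6 + p{\left(6 \right)} \left(-1\right)\right) = \left(853 + 923\right) \left(6 + \left(-2\right) 6 \left(-1\right)\right) = 1776 \left(6 - -12\right) = 1776 \left(6 + 12\right) = 1776 \cdot 18 = 31968$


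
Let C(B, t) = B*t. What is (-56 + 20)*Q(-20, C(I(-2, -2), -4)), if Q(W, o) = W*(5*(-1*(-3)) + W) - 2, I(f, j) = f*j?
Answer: -3528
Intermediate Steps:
Q(W, o) = -2 + W*(15 + W) (Q(W, o) = W*(5*3 + W) - 2 = W*(15 + W) - 2 = -2 + W*(15 + W))
(-56 + 20)*Q(-20, C(I(-2, -2), -4)) = (-56 + 20)*(-2 + (-20)² + 15*(-20)) = -36*(-2 + 400 - 300) = -36*98 = -3528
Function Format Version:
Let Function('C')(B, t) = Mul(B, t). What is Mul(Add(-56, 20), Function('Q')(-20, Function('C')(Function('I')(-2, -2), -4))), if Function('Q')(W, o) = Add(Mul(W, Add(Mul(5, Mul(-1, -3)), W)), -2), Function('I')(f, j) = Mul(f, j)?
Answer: -3528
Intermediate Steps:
Function('Q')(W, o) = Add(-2, Mul(W, Add(15, W))) (Function('Q')(W, o) = Add(Mul(W, Add(Mul(5, 3), W)), -2) = Add(Mul(W, Add(15, W)), -2) = Add(-2, Mul(W, Add(15, W))))
Mul(Add(-56, 20), Function('Q')(-20, Function('C')(Function('I')(-2, -2), -4))) = Mul(Add(-56, 20), Add(-2, Pow(-20, 2), Mul(15, -20))) = Mul(-36, Add(-2, 400, -300)) = Mul(-36, 98) = -3528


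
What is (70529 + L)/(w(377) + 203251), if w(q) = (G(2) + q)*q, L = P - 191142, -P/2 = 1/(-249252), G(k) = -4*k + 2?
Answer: -15031515737/42761423868 ≈ -0.35152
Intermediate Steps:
G(k) = 2 - 4*k
P = 1/124626 (P = -2/(-249252) = -2*(-1/249252) = 1/124626 ≈ 8.0240e-6)
L = -23821262891/124626 (L = 1/124626 - 191142 = -23821262891/124626 ≈ -1.9114e+5)
w(q) = q*(-6 + q) (w(q) = ((2 - 4*2) + q)*q = ((2 - 8) + q)*q = (-6 + q)*q = q*(-6 + q))
(70529 + L)/(w(377) + 203251) = (70529 - 23821262891/124626)/(377*(-6 + 377) + 203251) = -15031515737/(124626*(377*371 + 203251)) = -15031515737/(124626*(139867 + 203251)) = -15031515737/124626/343118 = -15031515737/124626*1/343118 = -15031515737/42761423868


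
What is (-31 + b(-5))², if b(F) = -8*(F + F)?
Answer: 2401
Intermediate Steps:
b(F) = -16*F
(-31 + b(-5))² = (-31 - 16*(-5))² = (-31 + 80)² = 49² = 2401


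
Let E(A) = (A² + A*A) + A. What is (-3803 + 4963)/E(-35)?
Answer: 232/483 ≈ 0.48033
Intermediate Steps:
E(A) = A + 2*A² (E(A) = (A² + A²) + A = 2*A² + A = A + 2*A²)
(-3803 + 4963)/E(-35) = (-3803 + 4963)/((-35*(1 + 2*(-35)))) = 1160/((-35*(1 - 70))) = 1160/((-35*(-69))) = 1160/2415 = 1160*(1/2415) = 232/483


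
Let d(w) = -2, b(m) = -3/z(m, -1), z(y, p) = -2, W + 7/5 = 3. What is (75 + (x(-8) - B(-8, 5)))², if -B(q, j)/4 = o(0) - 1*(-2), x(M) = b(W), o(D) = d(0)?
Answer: 23409/4 ≈ 5852.3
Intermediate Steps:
W = 8/5 (W = -7/5 + 3 = 8/5 ≈ 1.6000)
b(m) = 3/2 (b(m) = -3/(-2) = -3*(-½) = 3/2)
o(D) = -2
x(M) = 3/2
B(q, j) = 0 (B(q, j) = -4*(-2 - 1*(-2)) = -4*(-2 + 2) = -4*0 = 0)
(75 + (x(-8) - B(-8, 5)))² = (75 + (3/2 - 1*0))² = (75 + (3/2 + 0))² = (75 + 3/2)² = (153/2)² = 23409/4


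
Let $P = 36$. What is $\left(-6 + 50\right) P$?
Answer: $1584$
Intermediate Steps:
$\left(-6 + 50\right) P = \left(-6 + 50\right) 36 = 44 \cdot 36 = 1584$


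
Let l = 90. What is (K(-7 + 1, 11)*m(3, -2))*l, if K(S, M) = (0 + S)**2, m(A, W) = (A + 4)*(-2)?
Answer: -45360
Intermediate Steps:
m(A, W) = -8 - 2*A (m(A, W) = (4 + A)*(-2) = -8 - 2*A)
K(S, M) = S**2
(K(-7 + 1, 11)*m(3, -2))*l = ((-7 + 1)**2*(-8 - 2*3))*90 = ((-6)**2*(-8 - 6))*90 = (36*(-14))*90 = -504*90 = -45360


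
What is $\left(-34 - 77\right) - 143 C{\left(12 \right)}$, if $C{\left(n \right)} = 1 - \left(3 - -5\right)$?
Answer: $890$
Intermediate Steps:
$C{\left(n \right)} = -7$ ($C{\left(n \right)} = 1 - \left(3 + 5\right) = 1 - 8 = -7$)
$\left(-34 - 77\right) - 143 C{\left(12 \right)} = \left(-34 - 77\right) - -1001 = \left(-34 - 77\right) + 1001 = -111 + 1001 = 890$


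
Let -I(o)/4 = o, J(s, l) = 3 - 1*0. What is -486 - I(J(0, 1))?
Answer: -474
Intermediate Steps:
J(s, l) = 3 (J(s, l) = 3 + 0 = 3)
I(o) = -4*o
-486 - I(J(0, 1)) = -486 - (-4)*3 = -486 - 1*(-12) = -486 + 12 = -474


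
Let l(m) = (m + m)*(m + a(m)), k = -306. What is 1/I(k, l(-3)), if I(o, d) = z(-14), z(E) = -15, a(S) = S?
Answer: -1/15 ≈ -0.066667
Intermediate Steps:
l(m) = 4*m² (l(m) = (m + m)*(m + m) = (2*m)*(2*m) = 4*m²)
I(o, d) = -15
1/I(k, l(-3)) = 1/(-15) = -1/15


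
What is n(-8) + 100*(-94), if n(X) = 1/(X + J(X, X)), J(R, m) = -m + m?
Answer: -75201/8 ≈ -9400.1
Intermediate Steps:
J(R, m) = 0
n(X) = 1/X (n(X) = 1/(X + 0) = 1/X)
n(-8) + 100*(-94) = 1/(-8) + 100*(-94) = -⅛ - 9400 = -75201/8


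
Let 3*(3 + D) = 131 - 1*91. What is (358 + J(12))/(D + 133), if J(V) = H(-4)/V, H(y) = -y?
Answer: 5/2 ≈ 2.5000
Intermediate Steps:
D = 31/3 (D = -3 + (131 - 1*91)/3 = -3 + (131 - 91)/3 = -3 + (⅓)*40 = -3 + 40/3 = 31/3 ≈ 10.333)
J(V) = 4/V (J(V) = (-1*(-4))/V = 4/V)
(358 + J(12))/(D + 133) = (358 + 4/12)/(31/3 + 133) = (358 + 4*(1/12))/(430/3) = (358 + ⅓)*(3/430) = (1075/3)*(3/430) = 5/2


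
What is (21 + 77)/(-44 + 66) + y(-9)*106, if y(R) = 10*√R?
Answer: 49/11 + 3180*I ≈ 4.4545 + 3180.0*I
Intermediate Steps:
(21 + 77)/(-44 + 66) + y(-9)*106 = (21 + 77)/(-44 + 66) + (10*√(-9))*106 = 98/22 + (10*(3*I))*106 = 98*(1/22) + (30*I)*106 = 49/11 + 3180*I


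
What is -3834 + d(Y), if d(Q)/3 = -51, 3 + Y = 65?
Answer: -3987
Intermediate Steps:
Y = 62 (Y = -3 + 65 = 62)
d(Q) = -153 (d(Q) = 3*(-51) = -153)
-3834 + d(Y) = -3834 - 153 = -3987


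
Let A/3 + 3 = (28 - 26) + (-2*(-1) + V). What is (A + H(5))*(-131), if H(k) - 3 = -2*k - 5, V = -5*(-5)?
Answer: -8646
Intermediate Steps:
V = 25
H(k) = -2 - 2*k (H(k) = 3 + (-2*k - 5) = 3 + (-5 - 2*k) = -2 - 2*k)
A = 78 (A = -9 + 3*((28 - 26) + (-2*(-1) + 25)) = -9 + 3*(2 + (2 + 25)) = -9 + 3*(2 + 27) = -9 + 3*29 = -9 + 87 = 78)
(A + H(5))*(-131) = (78 + (-2 - 2*5))*(-131) = (78 + (-2 - 10))*(-131) = (78 - 12)*(-131) = 66*(-131) = -8646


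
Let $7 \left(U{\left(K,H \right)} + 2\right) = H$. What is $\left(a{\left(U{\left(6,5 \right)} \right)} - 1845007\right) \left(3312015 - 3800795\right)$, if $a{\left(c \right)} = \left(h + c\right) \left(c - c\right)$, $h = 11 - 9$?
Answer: $901802521460$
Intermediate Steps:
$h = 2$
$U{\left(K,H \right)} = -2 + \frac{H}{7}$
$a{\left(c \right)} = 0$ ($a{\left(c \right)} = \left(2 + c\right) \left(c - c\right) = \left(2 + c\right) 0 = 0$)
$\left(a{\left(U{\left(6,5 \right)} \right)} - 1845007\right) \left(3312015 - 3800795\right) = \left(0 - 1845007\right) \left(3312015 - 3800795\right) = \left(-1845007\right) \left(-488780\right) = 901802521460$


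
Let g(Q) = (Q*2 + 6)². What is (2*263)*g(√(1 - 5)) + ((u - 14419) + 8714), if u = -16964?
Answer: -12149 + 25248*I ≈ -12149.0 + 25248.0*I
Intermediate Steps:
g(Q) = (6 + 2*Q)² (g(Q) = (2*Q + 6)² = (6 + 2*Q)²)
(2*263)*g(√(1 - 5)) + ((u - 14419) + 8714) = (2*263)*(4*(3 + √(1 - 5))²) + ((-16964 - 14419) + 8714) = 526*(4*(3 + √(-4))²) + (-31383 + 8714) = 526*(4*(3 + 2*I)²) - 22669 = 2104*(3 + 2*I)² - 22669 = -22669 + 2104*(3 + 2*I)²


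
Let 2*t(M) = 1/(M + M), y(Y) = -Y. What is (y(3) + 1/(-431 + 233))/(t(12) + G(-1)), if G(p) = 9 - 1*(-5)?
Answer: -4760/22209 ≈ -0.21433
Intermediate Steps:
G(p) = 14 (G(p) = 9 + 5 = 14)
t(M) = 1/(4*M) (t(M) = 1/(2*(M + M)) = 1/(2*((2*M))) = (1/(2*M))/2 = 1/(4*M))
(y(3) + 1/(-431 + 233))/(t(12) + G(-1)) = (-1*3 + 1/(-431 + 233))/((1/4)/12 + 14) = (-3 + 1/(-198))/((1/4)*(1/12) + 14) = (-3 - 1/198)/(1/48 + 14) = -595/(198*673/48) = -595/198*48/673 = -4760/22209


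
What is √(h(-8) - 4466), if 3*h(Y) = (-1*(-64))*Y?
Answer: I*√41730/3 ≈ 68.093*I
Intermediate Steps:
h(Y) = 64*Y/3 (h(Y) = ((-1*(-64))*Y)/3 = (64*Y)/3 = 64*Y/3)
√(h(-8) - 4466) = √((64/3)*(-8) - 4466) = √(-512/3 - 4466) = √(-13910/3) = I*√41730/3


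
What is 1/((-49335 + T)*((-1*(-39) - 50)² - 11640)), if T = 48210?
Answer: 1/12958875 ≈ 7.7167e-8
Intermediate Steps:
1/((-49335 + T)*((-1*(-39) - 50)² - 11640)) = 1/((-49335 + 48210)*((-1*(-39) - 50)² - 11640)) = 1/(-1125*((39 - 50)² - 11640)) = 1/(-1125*((-11)² - 11640)) = 1/(-1125*(121 - 11640)) = 1/(-1125*(-11519)) = 1/12958875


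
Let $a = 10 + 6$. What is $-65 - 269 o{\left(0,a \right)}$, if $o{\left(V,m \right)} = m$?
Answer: $-4369$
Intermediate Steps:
$a = 16$
$-65 - 269 o{\left(0,a \right)} = -65 - 4304 = -4369$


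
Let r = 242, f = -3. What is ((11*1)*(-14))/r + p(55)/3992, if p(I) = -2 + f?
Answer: -27999/43912 ≈ -0.63762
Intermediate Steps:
p(I) = -5 (p(I) = -2 - 3 = -5)
((11*1)*(-14))/r + p(55)/3992 = ((11*1)*(-14))/242 - 5/3992 = (11*(-14))*(1/242) - 5*1/3992 = -154*1/242 - 5/3992 = -7/11 - 5/3992 = -27999/43912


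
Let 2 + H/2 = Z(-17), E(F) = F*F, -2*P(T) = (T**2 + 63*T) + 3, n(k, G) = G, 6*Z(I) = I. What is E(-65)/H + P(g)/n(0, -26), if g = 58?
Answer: -455491/1508 ≈ -302.05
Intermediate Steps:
Z(I) = I/6
P(T) = -3/2 - 63*T/2 - T**2/2 (P(T) = -((T**2 + 63*T) + 3)/2 = -(3 + T**2 + 63*T)/2 = -3/2 - 63*T/2 - T**2/2)
E(F) = F**2
H = -29/3 (H = -4 + 2*((1/6)*(-17)) = -4 + 2*(-17/6) = -4 - 17/3 = -29/3 ≈ -9.6667)
E(-65)/H + P(g)/n(0, -26) = (-65)**2/(-29/3) + (-3/2 - 63/2*58 - 1/2*58**2)/(-26) = 4225*(-3/29) + (-3/2 - 1827 - 1/2*3364)*(-1/26) = -12675/29 + (-3/2 - 1827 - 1682)*(-1/26) = -12675/29 - 7021/2*(-1/26) = -12675/29 + 7021/52 = -455491/1508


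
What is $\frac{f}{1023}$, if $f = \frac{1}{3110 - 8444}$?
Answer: $- \frac{1}{5456682} \approx -1.8326 \cdot 10^{-7}$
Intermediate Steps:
$f = - \frac{1}{5334}$ ($f = \frac{1}{-5334} = - \frac{1}{5334} \approx -0.00018748$)
$\frac{f}{1023} = - \frac{1}{5334 \cdot 1023} = \left(- \frac{1}{5334}\right) \frac{1}{1023} = - \frac{1}{5456682}$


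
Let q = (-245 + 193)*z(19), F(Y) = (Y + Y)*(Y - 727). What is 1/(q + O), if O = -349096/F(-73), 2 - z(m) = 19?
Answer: 14600/12862763 ≈ 0.0011351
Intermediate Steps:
z(m) = -17 (z(m) = 2 - 1*19 = 2 - 19 = -17)
F(Y) = 2*Y*(-727 + Y) (F(Y) = (2*Y)*(-727 + Y) = 2*Y*(-727 + Y))
q = 884 (q = (-245 + 193)*(-17) = -52*(-17) = 884)
O = -43637/14600 (O = -349096*(-1/(146*(-727 - 73))) = -349096/(2*(-73)*(-800)) = -349096/116800 = -349096*1/116800 = -43637/14600 ≈ -2.9888)
1/(q + O) = 1/(884 - 43637/14600) = 1/(12862763/14600) = 14600/12862763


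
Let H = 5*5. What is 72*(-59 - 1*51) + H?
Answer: -7895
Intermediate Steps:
H = 25
72*(-59 - 1*51) + H = 72*(-59 - 1*51) + 25 = 72*(-59 - 51) + 25 = 72*(-110) + 25 = -7920 + 25 = -7895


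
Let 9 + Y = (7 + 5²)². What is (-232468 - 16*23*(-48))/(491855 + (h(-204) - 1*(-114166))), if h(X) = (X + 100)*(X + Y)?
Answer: -214804/521677 ≈ -0.41176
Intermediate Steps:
Y = 1015 (Y = -9 + (7 + 5²)² = -9 + (7 + 25)² = -9 + 32² = -9 + 1024 = 1015)
h(X) = (100 + X)*(1015 + X) (h(X) = (X + 100)*(X + 1015) = (100 + X)*(1015 + X))
(-232468 - 16*23*(-48))/(491855 + (h(-204) - 1*(-114166))) = (-232468 - 16*23*(-48))/(491855 + ((101500 + (-204)² + 1115*(-204)) - 1*(-114166))) = (-232468 - 368*(-48))/(491855 + ((101500 + 41616 - 227460) + 114166)) = (-232468 + 17664)/(491855 + (-84344 + 114166)) = -214804/(491855 + 29822) = -214804/521677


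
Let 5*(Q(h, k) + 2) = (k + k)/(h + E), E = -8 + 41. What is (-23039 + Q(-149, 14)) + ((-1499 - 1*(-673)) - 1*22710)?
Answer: -6753672/145 ≈ -46577.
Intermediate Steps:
E = 33
Q(h, k) = -2 + 2*k/(5*(33 + h)) (Q(h, k) = -2 + ((k + k)/(h + 33))/5 = -2 + ((2*k)/(33 + h))/5 = -2 + (2*k/(33 + h))/5 = -2 + 2*k/(5*(33 + h)))
(-23039 + Q(-149, 14)) + ((-1499 - 1*(-673)) - 1*22710) = (-23039 + 2*(-165 + 14 - 5*(-149))/(5*(33 - 149))) + ((-1499 - 1*(-673)) - 1*22710) = (-23039 + (⅖)*(-165 + 14 + 745)/(-116)) + ((-1499 + 673) - 22710) = (-23039 + (⅖)*(-1/116)*594) + (-826 - 22710) = (-23039 - 297/145) - 23536 = -3340952/145 - 23536 = -6753672/145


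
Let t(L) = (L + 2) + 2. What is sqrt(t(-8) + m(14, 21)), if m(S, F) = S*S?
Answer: 8*sqrt(3) ≈ 13.856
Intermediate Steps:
m(S, F) = S**2
t(L) = 4 + L (t(L) = (2 + L) + 2 = 4 + L)
sqrt(t(-8) + m(14, 21)) = sqrt((4 - 8) + 14**2) = sqrt(-4 + 196) = sqrt(192) = 8*sqrt(3)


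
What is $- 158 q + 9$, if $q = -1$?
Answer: $167$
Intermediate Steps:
$- 158 q + 9 = \left(-158\right) \left(-1\right) + 9 = 158 + 9 = 167$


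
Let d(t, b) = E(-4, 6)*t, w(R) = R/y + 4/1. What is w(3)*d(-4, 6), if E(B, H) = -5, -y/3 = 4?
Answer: 75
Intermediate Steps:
y = -12 (y = -3*4 = -12)
w(R) = 4 - R/12 (w(R) = R/(-12) + 4/1 = R*(-1/12) + 4*1 = -R/12 + 4 = 4 - R/12)
d(t, b) = -5*t
w(3)*d(-4, 6) = (4 - 1/12*3)*(-5*(-4)) = (4 - ¼)*20 = (15/4)*20 = 75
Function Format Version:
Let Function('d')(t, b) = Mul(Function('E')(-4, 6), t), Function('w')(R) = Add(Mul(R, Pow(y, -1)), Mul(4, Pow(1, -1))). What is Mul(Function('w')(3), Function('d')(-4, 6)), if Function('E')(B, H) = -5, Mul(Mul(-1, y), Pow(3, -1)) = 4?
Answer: 75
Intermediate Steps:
y = -12 (y = Mul(-3, 4) = -12)
Function('w')(R) = Add(4, Mul(Rational(-1, 12), R)) (Function('w')(R) = Add(Mul(R, Pow(-12, -1)), Mul(4, Pow(1, -1))) = Add(Mul(R, Rational(-1, 12)), Mul(4, 1)) = Add(Mul(Rational(-1, 12), R), 4) = Add(4, Mul(Rational(-1, 12), R)))
Function('d')(t, b) = Mul(-5, t)
Mul(Function('w')(3), Function('d')(-4, 6)) = Mul(Add(4, Mul(Rational(-1, 12), 3)), Mul(-5, -4)) = Mul(Add(4, Rational(-1, 4)), 20) = Mul(Rational(15, 4), 20) = 75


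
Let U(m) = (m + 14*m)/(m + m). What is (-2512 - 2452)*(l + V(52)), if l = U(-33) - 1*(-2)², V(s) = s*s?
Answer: -13440030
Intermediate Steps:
V(s) = s²
U(m) = 15/2 (U(m) = (15*m)/((2*m)) = (15*m)*(1/(2*m)) = 15/2)
l = 7/2 (l = 15/2 - 1*(-2)² = 15/2 - 1*4 = 15/2 - 4 = 7/2 ≈ 3.5000)
(-2512 - 2452)*(l + V(52)) = (-2512 - 2452)*(7/2 + 52²) = -4964*(7/2 + 2704) = -4964*5415/2 = -13440030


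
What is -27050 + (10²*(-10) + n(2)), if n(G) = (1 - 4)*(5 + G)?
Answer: -28071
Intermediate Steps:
n(G) = -15 - 3*G (n(G) = -3*(5 + G) = -15 - 3*G)
-27050 + (10²*(-10) + n(2)) = -27050 + (10²*(-10) + (-15 - 3*2)) = -27050 + (100*(-10) + (-15 - 6)) = -27050 + (-1000 - 21) = -27050 - 1021 = -28071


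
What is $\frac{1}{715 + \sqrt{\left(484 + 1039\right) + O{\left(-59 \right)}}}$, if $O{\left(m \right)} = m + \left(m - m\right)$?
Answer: $\frac{715}{509761} - \frac{2 \sqrt{366}}{509761} \approx 0.0013276$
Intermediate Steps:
$O{\left(m \right)} = m$ ($O{\left(m \right)} = m + 0 = m$)
$\frac{1}{715 + \sqrt{\left(484 + 1039\right) + O{\left(-59 \right)}}} = \frac{1}{715 + \sqrt{\left(484 + 1039\right) - 59}} = \frac{1}{715 + \sqrt{1523 - 59}} = \frac{1}{715 + \sqrt{1464}} = \frac{1}{715 + 2 \sqrt{366}}$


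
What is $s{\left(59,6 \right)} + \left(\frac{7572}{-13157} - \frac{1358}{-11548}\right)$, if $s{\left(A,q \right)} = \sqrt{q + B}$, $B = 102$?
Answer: $- \frac{34787125}{75968518} + 6 \sqrt{3} \approx 9.9344$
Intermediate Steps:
$s{\left(A,q \right)} = \sqrt{102 + q}$ ($s{\left(A,q \right)} = \sqrt{q + 102} = \sqrt{102 + q}$)
$s{\left(59,6 \right)} + \left(\frac{7572}{-13157} - \frac{1358}{-11548}\right) = \sqrt{102 + 6} + \left(\frac{7572}{-13157} - \frac{1358}{-11548}\right) = \sqrt{108} + \left(7572 \left(- \frac{1}{13157}\right) - - \frac{679}{5774}\right) = 6 \sqrt{3} + \left(- \frac{7572}{13157} + \frac{679}{5774}\right) = 6 \sqrt{3} - \frac{34787125}{75968518} = - \frac{34787125}{75968518} + 6 \sqrt{3}$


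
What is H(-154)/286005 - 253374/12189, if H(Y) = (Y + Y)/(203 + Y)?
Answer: -169088050802/8134268205 ≈ -20.787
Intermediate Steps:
H(Y) = 2*Y/(203 + Y) (H(Y) = (2*Y)/(203 + Y) = 2*Y/(203 + Y))
H(-154)/286005 - 253374/12189 = (2*(-154)/(203 - 154))/286005 - 253374/12189 = (2*(-154)/49)*(1/286005) - 253374*1/12189 = (2*(-154)*(1/49))*(1/286005) - 84458/4063 = -44/7*1/286005 - 84458/4063 = -44/2002035 - 84458/4063 = -169088050802/8134268205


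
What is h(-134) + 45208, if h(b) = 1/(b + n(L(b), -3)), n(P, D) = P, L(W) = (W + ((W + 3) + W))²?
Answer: 7191100937/159067 ≈ 45208.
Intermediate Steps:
L(W) = (3 + 3*W)² (L(W) = (W + ((3 + W) + W))² = (W + (3 + 2*W))² = (3 + 3*W)²)
h(b) = 1/(b + 9*(1 + b)²)
h(-134) + 45208 = 1/(-134 + 9*(1 - 134)²) + 45208 = 1/(-134 + 9*(-133)²) + 45208 = 1/(-134 + 9*17689) + 45208 = 1/(-134 + 159201) + 45208 = 1/159067 + 45208 = 7191100937/159067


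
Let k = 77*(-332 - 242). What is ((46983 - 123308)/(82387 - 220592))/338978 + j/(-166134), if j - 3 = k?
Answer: 103524006318155/389156056912083 ≈ 0.26602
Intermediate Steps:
k = -44198 (k = 77*(-574) = -44198)
j = -44195 (j = 3 - 44198 = -44195)
((46983 - 123308)/(82387 - 220592))/338978 + j/(-166134) = ((46983 - 123308)/(82387 - 220592))/338978 - 44195/(-166134) = -76325/(-138205)*(1/338978) - 44195*(-1/166134) = -76325*(-1/138205)*(1/338978) + 44195/166134 = (15265/27641)*(1/338978) + 44195/166134 = 15265/9369690898 + 44195/166134 = 103524006318155/389156056912083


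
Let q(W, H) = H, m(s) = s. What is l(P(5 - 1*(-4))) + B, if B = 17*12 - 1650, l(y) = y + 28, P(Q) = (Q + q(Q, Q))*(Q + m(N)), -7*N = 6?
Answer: -8900/7 ≈ -1271.4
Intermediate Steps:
N = -6/7 (N = -1/7*6 = -6/7 ≈ -0.85714)
P(Q) = 2*Q*(-6/7 + Q) (P(Q) = (Q + Q)*(Q - 6/7) = (2*Q)*(-6/7 + Q) = 2*Q*(-6/7 + Q))
l(y) = 28 + y
B = -1446 (B = 204 - 1650 = -1446)
l(P(5 - 1*(-4))) + B = (28 + 2*(5 - 1*(-4))*(-6 + 7*(5 - 1*(-4)))/7) - 1446 = (28 + 2*(5 + 4)*(-6 + 7*(5 + 4))/7) - 1446 = (28 + (2/7)*9*(-6 + 7*9)) - 1446 = (28 + (2/7)*9*(-6 + 63)) - 1446 = (28 + (2/7)*9*57) - 1446 = (28 + 1026/7) - 1446 = 1222/7 - 1446 = -8900/7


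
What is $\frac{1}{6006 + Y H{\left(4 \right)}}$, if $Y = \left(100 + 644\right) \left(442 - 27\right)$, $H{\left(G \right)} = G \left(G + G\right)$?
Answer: $\frac{1}{9886326} \approx 1.0115 \cdot 10^{-7}$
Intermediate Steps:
$H{\left(G \right)} = 2 G^{2}$ ($H{\left(G \right)} = G 2 G = 2 G^{2}$)
$Y = 308760$ ($Y = 744 \cdot 415 = 308760$)
$\frac{1}{6006 + Y H{\left(4 \right)}} = \frac{1}{6006 + 308760 \cdot 2 \cdot 4^{2}} = \frac{1}{6006 + 308760 \cdot 2 \cdot 16} = \frac{1}{6006 + 308760 \cdot 32} = \frac{1}{6006 + 9880320} = \frac{1}{9886326}$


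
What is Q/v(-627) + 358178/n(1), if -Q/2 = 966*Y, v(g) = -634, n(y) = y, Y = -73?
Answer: 113471908/317 ≈ 3.5796e+5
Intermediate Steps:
Q = 141036 (Q = -1932*(-73) = -2*(-70518) = 141036)
Q/v(-627) + 358178/n(1) = 141036/(-634) + 358178/1 = 141036*(-1/634) + 358178*1 = -70518/317 + 358178 = 113471908/317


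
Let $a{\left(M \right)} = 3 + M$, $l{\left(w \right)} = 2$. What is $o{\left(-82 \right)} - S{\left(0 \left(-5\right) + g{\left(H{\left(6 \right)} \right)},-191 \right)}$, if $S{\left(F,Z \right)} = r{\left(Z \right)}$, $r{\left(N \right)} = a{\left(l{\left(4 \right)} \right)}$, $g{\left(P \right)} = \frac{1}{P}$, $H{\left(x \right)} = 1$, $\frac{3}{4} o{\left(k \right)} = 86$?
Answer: $\frac{329}{3} \approx 109.67$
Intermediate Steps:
$o{\left(k \right)} = \frac{344}{3}$ ($o{\left(k \right)} = \frac{4}{3} \cdot 86 = \frac{344}{3}$)
$r{\left(N \right)} = 5$ ($r{\left(N \right)} = 3 + 2 = 5$)
$S{\left(F,Z \right)} = 5$
$o{\left(-82 \right)} - S{\left(0 \left(-5\right) + g{\left(H{\left(6 \right)} \right)},-191 \right)} = \frac{344}{3} - 5 = \frac{329}{3}$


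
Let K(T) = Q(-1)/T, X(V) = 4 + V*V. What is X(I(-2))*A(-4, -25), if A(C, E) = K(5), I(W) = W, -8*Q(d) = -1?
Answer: ⅕ ≈ 0.20000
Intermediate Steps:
Q(d) = ⅛ (Q(d) = -⅛*(-1) = ⅛)
X(V) = 4 + V²
K(T) = 1/(8*T)
A(C, E) = 1/40 (A(C, E) = (⅛)/5 = (⅛)*(⅕) = 1/40)
X(I(-2))*A(-4, -25) = (4 + (-2)²)*(1/40) = (4 + 4)*(1/40) = 8*(1/40) = ⅕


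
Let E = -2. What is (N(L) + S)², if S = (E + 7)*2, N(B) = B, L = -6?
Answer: 16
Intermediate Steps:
S = 10 (S = (-2 + 7)*2 = 5*2 = 10)
(N(L) + S)² = (-6 + 10)² = 4² = 16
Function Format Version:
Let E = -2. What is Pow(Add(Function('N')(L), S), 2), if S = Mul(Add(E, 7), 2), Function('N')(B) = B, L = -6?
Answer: 16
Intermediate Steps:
S = 10 (S = Mul(Add(-2, 7), 2) = Mul(5, 2) = 10)
Pow(Add(Function('N')(L), S), 2) = Pow(Add(-6, 10), 2) = Pow(4, 2) = 16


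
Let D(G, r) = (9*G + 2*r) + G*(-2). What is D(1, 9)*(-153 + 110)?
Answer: -1075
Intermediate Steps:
D(G, r) = 2*r + 7*G (D(G, r) = (2*r + 9*G) - 2*G = 2*r + 7*G)
D(1, 9)*(-153 + 110) = (2*9 + 7*1)*(-153 + 110) = (18 + 7)*(-43) = 25*(-43) = -1075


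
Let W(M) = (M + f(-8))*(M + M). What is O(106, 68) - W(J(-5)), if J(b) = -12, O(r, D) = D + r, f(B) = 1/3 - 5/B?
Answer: -91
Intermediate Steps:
f(B) = ⅓ - 5/B (f(B) = 1*(⅓) - 5/B = ⅓ - 5/B)
W(M) = 2*M*(23/24 + M) (W(M) = (M + (⅓)*(-15 - 8)/(-8))*(M + M) = (M + (⅓)*(-⅛)*(-23))*(2*M) = (M + 23/24)*(2*M) = (23/24 + M)*(2*M) = 2*M*(23/24 + M))
O(106, 68) - W(J(-5)) = (68 + 106) - (-12)*(23 + 24*(-12))/12 = 174 - (-12)*(23 - 288)/12 = 174 - (-12)*(-265)/12 = 174 - 1*265 = 174 - 265 = -91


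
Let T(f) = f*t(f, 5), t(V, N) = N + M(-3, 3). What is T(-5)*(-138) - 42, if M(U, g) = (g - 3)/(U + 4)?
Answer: 3408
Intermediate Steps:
M(U, g) = (-3 + g)/(4 + U)
t(V, N) = N (t(V, N) = N + (-3 + 3)/(4 - 3) = N + 0/1 = N + 1*0 = N + 0 = N)
T(f) = 5*f (T(f) = f*5 = 5*f)
T(-5)*(-138) - 42 = (5*(-5))*(-138) - 42 = -25*(-138) - 42 = 3450 - 42 = 3408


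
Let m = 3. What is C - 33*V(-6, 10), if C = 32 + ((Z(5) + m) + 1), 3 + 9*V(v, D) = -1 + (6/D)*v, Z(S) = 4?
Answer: 1018/15 ≈ 67.867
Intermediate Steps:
V(v, D) = -4/9 + 2*v/(3*D) (V(v, D) = -⅓ + (-1 + (6/D)*v)/9 = -⅓ + (-1 + 6*v/D)/9 = -⅓ + (-⅑ + 2*v/(3*D)) = -4/9 + 2*v/(3*D))
C = 40 (C = 32 + ((4 + 3) + 1) = 32 + (7 + 1) = 32 + 8 = 40)
C - 33*V(-6, 10) = 40 - 22*(-2*10 + 3*(-6))/(3*10) = 40 - 22*(-20 - 18)/(3*10) = 40 - 22*(-38)/(3*10) = 40 - 33*(-38/45) = 40 + 418/15 = 1018/15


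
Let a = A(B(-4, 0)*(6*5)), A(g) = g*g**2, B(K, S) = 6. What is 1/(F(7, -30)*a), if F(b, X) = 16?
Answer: 1/93312000 ≈ 1.0717e-8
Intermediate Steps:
A(g) = g**3
a = 5832000 (a = (6*(6*5))**3 = (6*30)**3 = 180**3 = 5832000)
1/(F(7, -30)*a) = 1/(16*5832000) = (1/16)*(1/5832000) = 1/93312000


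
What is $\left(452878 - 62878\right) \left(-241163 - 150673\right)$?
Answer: $-152816040000$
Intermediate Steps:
$\left(452878 - 62878\right) \left(-241163 - 150673\right) = \left(452878 + \left(-65144 + 2266\right)\right) \left(-391836\right) = \left(452878 - 62878\right) \left(-391836\right) = 390000 \left(-391836\right) = -152816040000$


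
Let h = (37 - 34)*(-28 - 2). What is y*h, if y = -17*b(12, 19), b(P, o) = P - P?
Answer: 0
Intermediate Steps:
b(P, o) = 0
h = -90 (h = 3*(-30) = -90)
y = 0 (y = -17*0 = 0)
y*h = 0*(-90) = 0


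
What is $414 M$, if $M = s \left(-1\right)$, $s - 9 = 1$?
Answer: $-4140$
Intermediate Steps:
$s = 10$ ($s = 9 + 1 = 10$)
$M = -10$ ($M = 10 \left(-1\right) = -10$)
$414 M = 414 \left(-10\right) = -4140$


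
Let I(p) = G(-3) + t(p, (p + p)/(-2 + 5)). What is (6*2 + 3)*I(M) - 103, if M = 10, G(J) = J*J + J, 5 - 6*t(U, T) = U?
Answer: -51/2 ≈ -25.500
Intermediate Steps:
t(U, T) = ⅚ - U/6
G(J) = J + J² (G(J) = J² + J = J + J²)
I(p) = 41/6 - p/6 (I(p) = -3*(1 - 3) + (⅚ - p/6) = -3*(-2) + (⅚ - p/6) = 6 + (⅚ - p/6) = 41/6 - p/6)
(6*2 + 3)*I(M) - 103 = (6*2 + 3)*(41/6 - ⅙*10) - 103 = (12 + 3)*(41/6 - 5/3) - 103 = 15*(31/6) - 103 = 155/2 - 103 = -51/2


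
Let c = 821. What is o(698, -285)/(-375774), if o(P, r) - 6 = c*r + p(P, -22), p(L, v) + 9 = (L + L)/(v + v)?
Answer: 2574217/4133514 ≈ 0.62277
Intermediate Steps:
p(L, v) = -9 + L/v (p(L, v) = -9 + (L + L)/(v + v) = -9 + (2*L)/((2*v)) = -9 + (2*L)*(1/(2*v)) = -9 + L/v)
o(P, r) = -3 + 821*r - P/22 (o(P, r) = 6 + (821*r + (-9 + P/(-22))) = 6 + (821*r + (-9 + P*(-1/22))) = 6 + (821*r + (-9 - P/22)) = 6 + (-9 + 821*r - P/22) = -3 + 821*r - P/22)
o(698, -285)/(-375774) = (-3 + 821*(-285) - 1/22*698)/(-375774) = (-3 - 233985 - 349/11)*(-1/375774) = -2574217/11*(-1/375774) = 2574217/4133514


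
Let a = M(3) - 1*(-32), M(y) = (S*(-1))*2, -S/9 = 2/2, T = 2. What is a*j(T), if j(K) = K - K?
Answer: 0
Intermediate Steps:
j(K) = 0
S = -9 (S = -18/2 = -9*1 = -9)
M(y) = 18 (M(y) = -9*(-1)*2 = 9*2 = 18)
a = 50 (a = 18 - 1*(-32) = 18 + 32 = 50)
a*j(T) = 50*0 = 0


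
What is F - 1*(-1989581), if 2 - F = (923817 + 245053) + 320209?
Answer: 500504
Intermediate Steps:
F = -1489077 (F = 2 - ((923817 + 245053) + 320209) = 2 - (1168870 + 320209) = 2 - 1*1489079 = 2 - 1489079 = -1489077)
F - 1*(-1989581) = -1489077 - 1*(-1989581) = -1489077 + 1989581 = 500504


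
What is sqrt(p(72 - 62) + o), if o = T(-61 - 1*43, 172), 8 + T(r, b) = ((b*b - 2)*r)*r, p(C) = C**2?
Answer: 2*sqrt(79989751) ≈ 17887.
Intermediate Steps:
T(r, b) = -8 + r**2*(-2 + b**2) (T(r, b) = -8 + ((b*b - 2)*r)*r = -8 + ((b**2 - 2)*r)*r = -8 + ((-2 + b**2)*r)*r = -8 + (r*(-2 + b**2))*r = -8 + r**2*(-2 + b**2))
o = 319958904 (o = -8 - 2*(-61 - 1*43)**2 + 172**2*(-61 - 1*43)**2 = -8 - 2*(-61 - 43)**2 + 29584*(-61 - 43)**2 = -8 - 2*(-104)**2 + 29584*(-104)**2 = -8 - 2*10816 + 29584*10816 = -8 - 21632 + 319980544 = 319958904)
sqrt(p(72 - 62) + o) = sqrt((72 - 62)**2 + 319958904) = sqrt(10**2 + 319958904) = sqrt(100 + 319958904) = sqrt(319959004) = 2*sqrt(79989751)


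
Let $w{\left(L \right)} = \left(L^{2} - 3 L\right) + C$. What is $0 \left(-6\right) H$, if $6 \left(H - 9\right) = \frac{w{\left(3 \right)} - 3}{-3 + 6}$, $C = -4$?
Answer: $0$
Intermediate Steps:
$w{\left(L \right)} = -4 + L^{2} - 3 L$ ($w{\left(L \right)} = \left(L^{2} - 3 L\right) - 4 = -4 + L^{2} - 3 L$)
$H = \frac{155}{18}$ ($H = 9 + \frac{\left(\left(-4 + 3^{2} - 9\right) - 3\right) \frac{1}{-3 + 6}}{6} = 9 + \frac{\left(\left(-4 + 9 - 9\right) - 3\right) \frac{1}{3}}{6} = 9 + \frac{\left(-4 - 3\right) \frac{1}{3}}{6} = 9 + \frac{\left(-7\right) \frac{1}{3}}{6} = 9 + \frac{1}{6} \left(- \frac{7}{3}\right) = 9 - \frac{7}{18} = \frac{155}{18} \approx 8.6111$)
$0 \left(-6\right) H = 0 \left(-6\right) \frac{155}{18} = 0 \cdot \frac{155}{18} = 0$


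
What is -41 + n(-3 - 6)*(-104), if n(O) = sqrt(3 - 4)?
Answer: -41 - 104*I ≈ -41.0 - 104.0*I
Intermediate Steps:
n(O) = I (n(O) = sqrt(-1) = I)
-41 + n(-3 - 6)*(-104) = -41 + I*(-104) = -41 - 104*I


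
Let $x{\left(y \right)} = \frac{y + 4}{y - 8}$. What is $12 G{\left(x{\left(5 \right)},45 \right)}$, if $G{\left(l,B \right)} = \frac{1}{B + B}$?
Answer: $\frac{2}{15} \approx 0.13333$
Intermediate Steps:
$x{\left(y \right)} = \frac{4 + y}{-8 + y}$
$G{\left(l,B \right)} = \frac{1}{2 B}$
$12 G{\left(x{\left(5 \right)},45 \right)} = 12 \frac{1}{2 \cdot 45} = 12 \cdot \frac{1}{2} \cdot \frac{1}{45} = 12 \cdot \frac{1}{90} = \frac{2}{15}$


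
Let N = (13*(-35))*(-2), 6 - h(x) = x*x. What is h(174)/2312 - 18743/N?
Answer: -17719879/525980 ≈ -33.689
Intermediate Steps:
h(x) = 6 - x**2 (h(x) = 6 - x*x = 6 - x**2)
N = 910 (N = -455*(-2) = 910)
h(174)/2312 - 18743/N = (6 - 1*174**2)/2312 - 18743/910 = (6 - 1*30276)*(1/2312) - 18743*1/910 = (6 - 30276)*(1/2312) - 18743/910 = -30270*1/2312 - 18743/910 = -15135/1156 - 18743/910 = -17719879/525980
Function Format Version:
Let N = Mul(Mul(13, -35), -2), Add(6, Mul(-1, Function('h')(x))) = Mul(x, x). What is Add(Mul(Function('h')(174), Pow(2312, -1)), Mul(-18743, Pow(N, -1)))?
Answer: Rational(-17719879, 525980) ≈ -33.689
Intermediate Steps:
Function('h')(x) = Add(6, Mul(-1, Pow(x, 2))) (Function('h')(x) = Add(6, Mul(-1, Mul(x, x))) = Add(6, Mul(-1, Pow(x, 2))))
N = 910 (N = Mul(-455, -2) = 910)
Add(Mul(Function('h')(174), Pow(2312, -1)), Mul(-18743, Pow(N, -1))) = Add(Mul(Add(6, Mul(-1, Pow(174, 2))), Pow(2312, -1)), Mul(-18743, Pow(910, -1))) = Add(Mul(Add(6, Mul(-1, 30276)), Rational(1, 2312)), Mul(-18743, Rational(1, 910))) = Add(Mul(Add(6, -30276), Rational(1, 2312)), Rational(-18743, 910)) = Add(Mul(-30270, Rational(1, 2312)), Rational(-18743, 910)) = Add(Rational(-15135, 1156), Rational(-18743, 910)) = Rational(-17719879, 525980)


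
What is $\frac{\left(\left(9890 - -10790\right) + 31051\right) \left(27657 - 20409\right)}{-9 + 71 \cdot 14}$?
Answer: $\frac{374946288}{985} \approx 3.8066 \cdot 10^{5}$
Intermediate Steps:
$\frac{\left(\left(9890 - -10790\right) + 31051\right) \left(27657 - 20409\right)}{-9 + 71 \cdot 14} = \frac{\left(\left(9890 + 10790\right) + 31051\right) 7248}{-9 + 994} = \frac{\left(20680 + 31051\right) 7248}{985} = 51731 \cdot 7248 \cdot \frac{1}{985} = 374946288 \cdot \frac{1}{985} = \frac{374946288}{985}$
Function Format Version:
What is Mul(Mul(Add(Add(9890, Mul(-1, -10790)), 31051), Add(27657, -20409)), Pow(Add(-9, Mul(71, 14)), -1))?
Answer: Rational(374946288, 985) ≈ 3.8066e+5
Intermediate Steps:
Mul(Mul(Add(Add(9890, Mul(-1, -10790)), 31051), Add(27657, -20409)), Pow(Add(-9, Mul(71, 14)), -1)) = Mul(Mul(Add(Add(9890, 10790), 31051), 7248), Pow(Add(-9, 994), -1)) = Mul(Mul(Add(20680, 31051), 7248), Pow(985, -1)) = Mul(Mul(51731, 7248), Rational(1, 985)) = Mul(374946288, Rational(1, 985)) = Rational(374946288, 985)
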